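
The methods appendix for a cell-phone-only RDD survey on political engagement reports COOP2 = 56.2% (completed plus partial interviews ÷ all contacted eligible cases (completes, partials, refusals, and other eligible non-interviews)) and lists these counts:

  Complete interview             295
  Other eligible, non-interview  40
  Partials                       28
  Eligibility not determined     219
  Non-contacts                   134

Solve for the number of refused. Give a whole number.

Num → 295 + 28 = 323
COOP2 = 323 / D = 0.562
D = 323 / 0.562 = 574.7
Rest of base = 363
refused = 574.7 − 363 ≈ 212

212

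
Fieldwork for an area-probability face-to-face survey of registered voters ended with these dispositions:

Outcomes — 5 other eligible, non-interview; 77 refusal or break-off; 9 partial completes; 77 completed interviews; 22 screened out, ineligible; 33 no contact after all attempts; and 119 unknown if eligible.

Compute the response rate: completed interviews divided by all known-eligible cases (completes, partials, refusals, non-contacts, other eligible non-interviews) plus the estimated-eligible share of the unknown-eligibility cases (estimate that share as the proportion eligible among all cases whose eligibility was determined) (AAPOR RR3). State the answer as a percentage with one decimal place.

Top: 77
Known eligible: 77 + 9 + 77 + 33 + 5 = 201
e = 201 / (201 + 22) = 201 / 223 = 0.9013
e × U: 0.9013 × 119 = 107.25
Denominator: 201 + 107.25 = 308.25
RR3 = 77 / 308.25 = 0.2498

25.0%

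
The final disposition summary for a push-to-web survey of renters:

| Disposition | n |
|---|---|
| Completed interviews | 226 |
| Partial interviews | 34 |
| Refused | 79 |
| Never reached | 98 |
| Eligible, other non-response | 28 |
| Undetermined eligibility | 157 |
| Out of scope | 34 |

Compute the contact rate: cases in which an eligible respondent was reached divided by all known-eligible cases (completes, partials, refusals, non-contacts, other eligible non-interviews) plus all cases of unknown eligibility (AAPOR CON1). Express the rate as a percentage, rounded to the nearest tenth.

59.0%

Num = 226 + 34 + 79 + 28 = 367
Denominator = 226 + 34 + 79 + 98 + 28 + 157 = 622
CON1 = 367 / 622 = 0.5900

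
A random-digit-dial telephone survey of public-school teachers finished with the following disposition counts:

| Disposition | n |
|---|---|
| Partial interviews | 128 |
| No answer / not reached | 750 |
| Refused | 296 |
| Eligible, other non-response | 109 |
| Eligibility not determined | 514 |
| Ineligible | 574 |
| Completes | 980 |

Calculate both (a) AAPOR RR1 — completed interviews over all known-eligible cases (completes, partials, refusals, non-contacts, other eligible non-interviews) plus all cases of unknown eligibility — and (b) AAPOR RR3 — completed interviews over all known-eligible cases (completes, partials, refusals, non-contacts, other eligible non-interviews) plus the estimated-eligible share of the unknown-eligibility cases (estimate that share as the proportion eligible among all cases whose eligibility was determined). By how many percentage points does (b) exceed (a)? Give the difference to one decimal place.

Num = 980
Base = 980 + 128 + 296 + 750 + 109 + 514 = 2777
RR1 = 980 / 2777 = 0.3529
Determined eligible = 980 + 128 + 296 + 750 + 109 = 2263
e = 2263 / (2263 + 574) = 2263 / 2837 = 0.7977
Eligible share of unknowns = 0.7977 × 514 = 410.02
Base = 2263 + 410.02 = 2673.02
RR3 = 980 / 2673.02 = 0.3666
Difference = 36.66 − 35.29 = 1.37 percentage points

1.4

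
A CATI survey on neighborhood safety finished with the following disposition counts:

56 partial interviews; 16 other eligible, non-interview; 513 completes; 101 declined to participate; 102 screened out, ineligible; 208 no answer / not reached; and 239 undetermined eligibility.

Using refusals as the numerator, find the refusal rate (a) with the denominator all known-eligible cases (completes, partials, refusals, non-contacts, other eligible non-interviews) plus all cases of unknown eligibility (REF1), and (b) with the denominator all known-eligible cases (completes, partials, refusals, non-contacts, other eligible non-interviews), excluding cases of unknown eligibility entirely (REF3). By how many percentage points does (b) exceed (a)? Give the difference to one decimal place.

Num → 101
Base → 513 + 56 + 101 + 208 + 16 + 239 = 1133
REF1 = 101 / 1133 = 0.0891
Base → 513 + 56 + 101 + 208 + 16 = 894
REF3 = 101 / 894 = 0.1130
Difference = 11.30 − 8.91 = 2.39 percentage points

2.4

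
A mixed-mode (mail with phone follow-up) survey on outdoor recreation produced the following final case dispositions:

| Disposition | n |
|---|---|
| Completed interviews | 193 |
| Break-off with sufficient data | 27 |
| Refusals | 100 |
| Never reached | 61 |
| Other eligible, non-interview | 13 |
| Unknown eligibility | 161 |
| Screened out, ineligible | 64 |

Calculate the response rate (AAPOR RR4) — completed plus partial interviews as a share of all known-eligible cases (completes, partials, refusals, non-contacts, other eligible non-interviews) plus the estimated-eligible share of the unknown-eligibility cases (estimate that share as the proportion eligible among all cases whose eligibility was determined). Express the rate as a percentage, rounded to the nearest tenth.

41.3%

Num = 193 + 27 = 220
Determined eligible = 193 + 27 + 100 + 61 + 13 = 394
e = 394 / (394 + 64) = 394 / 458 = 0.8603
Eligible share of unknowns = 0.8603 × 161 = 138.51
Denominator = 394 + 138.51 = 532.51
RR4 = 220 / 532.51 = 0.4131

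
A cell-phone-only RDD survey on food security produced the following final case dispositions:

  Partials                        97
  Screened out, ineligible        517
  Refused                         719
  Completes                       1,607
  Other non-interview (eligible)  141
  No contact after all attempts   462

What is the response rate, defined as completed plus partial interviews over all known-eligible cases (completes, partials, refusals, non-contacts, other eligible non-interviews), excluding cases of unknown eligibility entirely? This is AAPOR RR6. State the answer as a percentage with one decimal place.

56.3%

Num = 1607 + 97 = 1704
Denom = 1607 + 97 + 719 + 462 + 141 = 3026
RR6 = 1704 / 3026 = 0.5631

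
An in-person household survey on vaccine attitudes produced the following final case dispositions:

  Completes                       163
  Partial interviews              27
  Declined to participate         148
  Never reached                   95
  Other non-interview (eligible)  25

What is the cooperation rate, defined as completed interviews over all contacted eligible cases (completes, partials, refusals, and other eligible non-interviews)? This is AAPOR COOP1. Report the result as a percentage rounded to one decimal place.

Numerator = 163
Denom = 163 + 27 + 148 + 25 = 363
COOP1 = 163 / 363 = 0.4490

44.9%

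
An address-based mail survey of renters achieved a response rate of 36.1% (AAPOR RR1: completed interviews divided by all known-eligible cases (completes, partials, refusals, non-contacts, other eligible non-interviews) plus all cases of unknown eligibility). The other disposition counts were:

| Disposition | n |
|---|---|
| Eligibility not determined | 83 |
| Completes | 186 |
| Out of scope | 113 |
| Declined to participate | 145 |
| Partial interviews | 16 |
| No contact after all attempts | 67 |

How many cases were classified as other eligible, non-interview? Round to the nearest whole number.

18

RR1 = 186 / D = 0.361
D = 186 / 0.361 = 515.2
Remaining denominator categories sum to 497
other eligible, non-interview = 515.2 − 497 ≈ 18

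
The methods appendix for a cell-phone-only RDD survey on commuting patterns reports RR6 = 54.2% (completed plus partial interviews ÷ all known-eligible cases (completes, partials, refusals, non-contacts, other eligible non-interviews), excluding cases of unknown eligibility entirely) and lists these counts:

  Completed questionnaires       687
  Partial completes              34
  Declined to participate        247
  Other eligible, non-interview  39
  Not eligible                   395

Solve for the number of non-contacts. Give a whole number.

323

Numerator → 687 + 34 = 721
RR6 = 721 / D = 0.542
D = 721 / 0.542 = 1330.3
Other denominator terms total 1007
non-contacts = 1330.3 − 1007 ≈ 323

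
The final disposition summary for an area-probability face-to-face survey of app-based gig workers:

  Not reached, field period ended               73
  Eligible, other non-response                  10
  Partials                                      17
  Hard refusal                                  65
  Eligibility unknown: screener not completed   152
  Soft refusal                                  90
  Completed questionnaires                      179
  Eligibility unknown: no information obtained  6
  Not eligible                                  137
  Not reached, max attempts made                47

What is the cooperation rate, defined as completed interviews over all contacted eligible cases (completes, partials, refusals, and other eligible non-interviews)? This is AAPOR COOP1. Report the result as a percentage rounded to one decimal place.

49.6%

Refusals = 65 + 90 = 155
No answer / not reached = 73 + 47 = 120
Unknown eligibility = 152 + 6 = 158
Num: 179
Denom: 179 + 17 + 155 + 10 = 361
COOP1 = 179 / 361 = 0.4958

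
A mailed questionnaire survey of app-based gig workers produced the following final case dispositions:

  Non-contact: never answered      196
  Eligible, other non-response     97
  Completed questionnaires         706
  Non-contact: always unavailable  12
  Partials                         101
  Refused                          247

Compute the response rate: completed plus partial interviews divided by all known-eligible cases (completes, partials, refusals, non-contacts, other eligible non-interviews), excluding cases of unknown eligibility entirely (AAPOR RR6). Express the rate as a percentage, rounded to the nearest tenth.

59.4%

No answer / not reached = 196 + 12 = 208
Numerator: 706 + 101 = 807
Base: 706 + 101 + 247 + 208 + 97 = 1359
RR6 = 807 / 1359 = 0.5938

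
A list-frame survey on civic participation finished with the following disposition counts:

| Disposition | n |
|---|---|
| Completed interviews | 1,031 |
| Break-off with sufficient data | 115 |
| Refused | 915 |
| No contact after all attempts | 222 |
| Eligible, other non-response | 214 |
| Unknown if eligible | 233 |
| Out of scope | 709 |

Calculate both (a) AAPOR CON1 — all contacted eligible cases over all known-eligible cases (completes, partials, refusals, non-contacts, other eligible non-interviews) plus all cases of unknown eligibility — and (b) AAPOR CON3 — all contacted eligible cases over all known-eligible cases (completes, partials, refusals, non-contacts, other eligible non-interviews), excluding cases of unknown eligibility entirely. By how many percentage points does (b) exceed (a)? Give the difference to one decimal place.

Numerator: 1031 + 115 + 915 + 214 = 2275
Denom: 1031 + 115 + 915 + 222 + 214 + 233 = 2730
CON1 = 2275 / 2730 = 0.8333
Denom: 1031 + 115 + 915 + 222 + 214 = 2497
CON3 = 2275 / 2497 = 0.9111
Difference = 91.11 − 83.33 = 7.78 percentage points

7.8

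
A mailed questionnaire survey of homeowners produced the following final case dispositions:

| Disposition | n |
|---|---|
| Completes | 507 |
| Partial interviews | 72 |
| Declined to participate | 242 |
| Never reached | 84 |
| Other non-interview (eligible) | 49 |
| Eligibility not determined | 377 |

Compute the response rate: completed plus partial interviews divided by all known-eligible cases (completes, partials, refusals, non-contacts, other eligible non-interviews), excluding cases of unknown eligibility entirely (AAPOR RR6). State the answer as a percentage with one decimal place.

60.7%

Numerator = 507 + 72 = 579
Denom = 507 + 72 + 242 + 84 + 49 = 954
RR6 = 579 / 954 = 0.6069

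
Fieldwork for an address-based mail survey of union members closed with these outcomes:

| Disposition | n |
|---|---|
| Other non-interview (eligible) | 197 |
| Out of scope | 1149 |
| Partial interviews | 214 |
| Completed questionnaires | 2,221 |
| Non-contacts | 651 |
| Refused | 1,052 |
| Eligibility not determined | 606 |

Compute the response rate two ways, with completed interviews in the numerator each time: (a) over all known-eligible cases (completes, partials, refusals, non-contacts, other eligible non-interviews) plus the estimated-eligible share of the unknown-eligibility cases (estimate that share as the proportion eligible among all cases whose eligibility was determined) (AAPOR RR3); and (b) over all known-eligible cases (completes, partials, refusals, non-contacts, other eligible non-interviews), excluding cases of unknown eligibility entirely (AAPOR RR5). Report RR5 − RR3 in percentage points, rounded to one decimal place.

5.1

Num: 2221
Eligible (known): 2221 + 214 + 1052 + 651 + 197 = 4335
e = 4335 / (4335 + 1149) = 4335 / 5484 = 0.7905
Eligible share of unknowns: 0.7905 × 606 = 479.04
Denom: 4335 + 479.04 = 4814.04
RR3 = 2221 / 4814.04 = 0.4614
Denom: 2221 + 214 + 1052 + 651 + 197 = 4335
RR5 = 2221 / 4335 = 0.5123
Difference = 51.23 − 46.14 = 5.09 percentage points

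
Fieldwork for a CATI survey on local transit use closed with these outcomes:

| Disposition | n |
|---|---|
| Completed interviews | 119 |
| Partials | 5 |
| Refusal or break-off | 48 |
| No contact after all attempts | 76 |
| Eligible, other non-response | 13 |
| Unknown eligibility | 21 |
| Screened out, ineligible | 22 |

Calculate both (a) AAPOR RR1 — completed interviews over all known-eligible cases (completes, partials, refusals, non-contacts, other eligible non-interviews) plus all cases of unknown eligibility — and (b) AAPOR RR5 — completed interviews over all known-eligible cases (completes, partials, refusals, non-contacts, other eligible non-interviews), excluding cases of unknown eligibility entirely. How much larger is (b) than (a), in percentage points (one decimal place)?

3.4

Top → 119
Denominator → 119 + 5 + 48 + 76 + 13 + 21 = 282
RR1 = 119 / 282 = 0.4220
Denominator → 119 + 5 + 48 + 76 + 13 = 261
RR5 = 119 / 261 = 0.4559
Difference = 45.59 − 42.20 = 3.39 percentage points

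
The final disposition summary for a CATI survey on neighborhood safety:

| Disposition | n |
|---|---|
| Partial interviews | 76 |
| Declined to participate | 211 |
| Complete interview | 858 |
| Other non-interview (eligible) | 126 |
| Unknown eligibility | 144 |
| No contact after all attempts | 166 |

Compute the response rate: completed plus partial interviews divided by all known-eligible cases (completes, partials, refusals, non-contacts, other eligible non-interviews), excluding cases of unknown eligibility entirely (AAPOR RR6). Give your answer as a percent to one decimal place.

Num = 858 + 76 = 934
Denominator = 858 + 76 + 211 + 166 + 126 = 1437
RR6 = 934 / 1437 = 0.6500

65.0%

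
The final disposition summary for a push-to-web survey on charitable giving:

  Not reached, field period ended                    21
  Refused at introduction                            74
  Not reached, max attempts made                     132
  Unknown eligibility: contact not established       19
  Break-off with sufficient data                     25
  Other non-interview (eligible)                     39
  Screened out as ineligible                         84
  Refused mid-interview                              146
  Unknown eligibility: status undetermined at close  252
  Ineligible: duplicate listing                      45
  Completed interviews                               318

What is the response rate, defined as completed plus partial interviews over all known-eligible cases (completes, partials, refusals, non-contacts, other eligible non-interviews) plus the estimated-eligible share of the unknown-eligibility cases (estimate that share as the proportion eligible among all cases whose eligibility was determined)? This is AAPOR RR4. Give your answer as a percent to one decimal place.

Declined to participate = 74 + 146 = 220
No answer / not reached = 21 + 132 = 153
Unknown eligibility = 19 + 252 = 271
Screened out, ineligible = 84 + 45 = 129
Numerator → 318 + 25 = 343
Eligible (known) → 318 + 25 + 220 + 153 + 39 = 755
e = 755 / (755 + 129) = 755 / 884 = 0.8541
Eligible share of unknowns → 0.8541 × 271 = 231.46
Denominator → 755 + 231.46 = 986.46
RR4 = 343 / 986.46 = 0.3477

34.8%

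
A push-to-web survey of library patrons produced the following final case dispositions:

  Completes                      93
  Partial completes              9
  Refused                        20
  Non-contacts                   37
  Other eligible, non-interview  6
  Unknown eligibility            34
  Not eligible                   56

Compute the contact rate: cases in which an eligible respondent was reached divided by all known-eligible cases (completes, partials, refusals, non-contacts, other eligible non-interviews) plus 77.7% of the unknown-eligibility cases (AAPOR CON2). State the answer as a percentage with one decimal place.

Numerator = 93 + 9 + 20 + 6 = 128
Determined eligible = 93 + 9 + 20 + 37 + 6 = 165
Estimated eligible among unknowns = 0.7770 × 34 = 26.42
Denominator = 165 + 26.42 = 191.42
CON2 = 128 / 191.42 = 0.6687

66.9%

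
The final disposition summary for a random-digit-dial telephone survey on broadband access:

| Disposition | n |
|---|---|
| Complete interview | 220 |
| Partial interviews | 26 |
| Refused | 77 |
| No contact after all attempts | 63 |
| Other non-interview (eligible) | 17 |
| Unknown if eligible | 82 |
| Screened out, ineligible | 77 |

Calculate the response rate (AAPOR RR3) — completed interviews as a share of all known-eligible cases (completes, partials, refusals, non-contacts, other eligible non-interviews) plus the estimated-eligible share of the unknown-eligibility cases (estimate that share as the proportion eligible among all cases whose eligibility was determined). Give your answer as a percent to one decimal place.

Top → 220
Known eligible → 220 + 26 + 77 + 63 + 17 = 403
e = 403 / (403 + 77) = 403 / 480 = 0.8396
Estimated eligible among unknowns → 0.8396 × 82 = 68.85
Denominator → 403 + 68.85 = 471.85
RR3 = 220 / 471.85 = 0.4662

46.6%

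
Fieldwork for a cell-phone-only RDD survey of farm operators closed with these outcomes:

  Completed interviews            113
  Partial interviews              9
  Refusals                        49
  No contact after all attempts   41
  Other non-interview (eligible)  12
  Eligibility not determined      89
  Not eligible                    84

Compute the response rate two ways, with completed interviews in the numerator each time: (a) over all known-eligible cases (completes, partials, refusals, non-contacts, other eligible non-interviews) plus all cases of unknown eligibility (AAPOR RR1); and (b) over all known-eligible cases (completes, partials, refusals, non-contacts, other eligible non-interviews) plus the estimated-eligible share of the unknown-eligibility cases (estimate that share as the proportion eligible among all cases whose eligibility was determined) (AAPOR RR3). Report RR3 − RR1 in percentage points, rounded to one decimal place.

3.0

Num = 113
Denom = 113 + 9 + 49 + 41 + 12 + 89 = 313
RR1 = 113 / 313 = 0.3610
Eligible (known) = 113 + 9 + 49 + 41 + 12 = 224
e = 224 / (224 + 84) = 224 / 308 = 0.7273
e × U = 0.7273 × 89 = 64.73
Denom = 224 + 64.73 = 288.73
RR3 = 113 / 288.73 = 0.3914
Difference = 39.14 − 36.10 = 3.04 percentage points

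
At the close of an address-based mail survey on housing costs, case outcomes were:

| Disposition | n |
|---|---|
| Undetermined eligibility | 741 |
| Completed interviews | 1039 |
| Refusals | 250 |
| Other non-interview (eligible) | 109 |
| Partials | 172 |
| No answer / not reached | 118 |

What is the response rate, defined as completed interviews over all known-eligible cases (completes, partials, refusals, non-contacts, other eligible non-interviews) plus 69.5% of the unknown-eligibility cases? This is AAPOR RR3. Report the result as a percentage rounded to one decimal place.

47.2%

Top → 1039
Determined eligible → 1039 + 172 + 250 + 118 + 109 = 1688
e × U → 0.6950 × 741 = 515.00
Denominator → 1688 + 515.00 = 2203.00
RR3 = 1039 / 2203.00 = 0.4716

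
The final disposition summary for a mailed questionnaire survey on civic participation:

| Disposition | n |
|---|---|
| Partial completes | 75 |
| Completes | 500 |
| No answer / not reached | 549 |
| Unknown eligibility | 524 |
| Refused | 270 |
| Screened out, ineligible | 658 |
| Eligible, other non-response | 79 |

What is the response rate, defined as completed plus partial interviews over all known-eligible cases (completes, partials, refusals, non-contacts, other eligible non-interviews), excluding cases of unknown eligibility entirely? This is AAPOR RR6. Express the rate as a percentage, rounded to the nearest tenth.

Numerator → 500 + 75 = 575
Denominator → 500 + 75 + 270 + 549 + 79 = 1473
RR6 = 575 / 1473 = 0.3904

39.0%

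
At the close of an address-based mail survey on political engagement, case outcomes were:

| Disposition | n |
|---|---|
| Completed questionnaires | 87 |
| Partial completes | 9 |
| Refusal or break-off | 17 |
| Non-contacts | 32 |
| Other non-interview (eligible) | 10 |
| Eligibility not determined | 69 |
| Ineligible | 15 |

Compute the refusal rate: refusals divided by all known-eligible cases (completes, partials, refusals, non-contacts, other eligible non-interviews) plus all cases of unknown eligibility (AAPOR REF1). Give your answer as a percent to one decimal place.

Top: 17
Base: 87 + 9 + 17 + 32 + 10 + 69 = 224
REF1 = 17 / 224 = 0.0759

7.6%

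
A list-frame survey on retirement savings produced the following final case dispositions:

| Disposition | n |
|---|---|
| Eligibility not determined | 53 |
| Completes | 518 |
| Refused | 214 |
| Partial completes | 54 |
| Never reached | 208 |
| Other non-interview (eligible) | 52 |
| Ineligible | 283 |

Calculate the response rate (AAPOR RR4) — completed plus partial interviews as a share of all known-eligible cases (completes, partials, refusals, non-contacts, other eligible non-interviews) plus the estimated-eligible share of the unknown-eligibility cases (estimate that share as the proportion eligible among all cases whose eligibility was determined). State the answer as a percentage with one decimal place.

52.6%

Top → 518 + 54 = 572
Eligible (known) → 518 + 54 + 214 + 208 + 52 = 1046
e = 1046 / (1046 + 283) = 1046 / 1329 = 0.7871
Estimated eligible among unknowns → 0.7871 × 53 = 41.72
Denominator → 1046 + 41.72 = 1087.72
RR4 = 572 / 1087.72 = 0.5259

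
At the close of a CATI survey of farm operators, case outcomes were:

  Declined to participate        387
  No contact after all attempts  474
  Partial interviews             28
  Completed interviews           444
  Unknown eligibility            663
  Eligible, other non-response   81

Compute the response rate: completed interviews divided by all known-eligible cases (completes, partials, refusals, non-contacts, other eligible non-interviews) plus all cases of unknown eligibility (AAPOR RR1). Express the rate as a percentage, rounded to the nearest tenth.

21.4%

Num: 444
Denominator: 444 + 28 + 387 + 474 + 81 + 663 = 2077
RR1 = 444 / 2077 = 0.2138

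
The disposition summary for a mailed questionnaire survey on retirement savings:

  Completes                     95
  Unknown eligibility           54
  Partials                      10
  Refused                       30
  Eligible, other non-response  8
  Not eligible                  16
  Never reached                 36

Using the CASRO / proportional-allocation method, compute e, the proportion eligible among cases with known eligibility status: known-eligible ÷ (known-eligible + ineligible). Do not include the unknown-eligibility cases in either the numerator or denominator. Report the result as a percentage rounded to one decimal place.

Known eligible → 95 + 10 + 30 + 36 + 8 = 179
e = 179 / (179 + 16) = 179 / 195 = 0.9179

91.8%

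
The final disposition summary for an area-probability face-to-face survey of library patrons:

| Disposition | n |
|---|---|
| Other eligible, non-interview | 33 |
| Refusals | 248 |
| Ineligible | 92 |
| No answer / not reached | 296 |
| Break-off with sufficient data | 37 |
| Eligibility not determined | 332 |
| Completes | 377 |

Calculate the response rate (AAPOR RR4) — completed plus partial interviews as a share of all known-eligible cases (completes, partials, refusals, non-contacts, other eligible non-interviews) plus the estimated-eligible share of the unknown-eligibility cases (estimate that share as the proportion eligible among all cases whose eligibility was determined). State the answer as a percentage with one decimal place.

Top: 377 + 37 = 414
Eligible (known): 377 + 37 + 248 + 296 + 33 = 991
e = 991 / (991 + 92) = 991 / 1083 = 0.9151
Eligible share of unknowns: 0.9151 × 332 = 303.81
Denom: 991 + 303.81 = 1294.81
RR4 = 414 / 1294.81 = 0.3197

32.0%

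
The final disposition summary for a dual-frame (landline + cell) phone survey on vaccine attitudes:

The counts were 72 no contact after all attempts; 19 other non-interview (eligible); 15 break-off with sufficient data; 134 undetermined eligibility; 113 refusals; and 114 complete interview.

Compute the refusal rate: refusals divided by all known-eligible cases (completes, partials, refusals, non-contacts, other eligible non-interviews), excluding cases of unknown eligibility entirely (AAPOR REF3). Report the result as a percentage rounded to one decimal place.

Num: 113
Base: 114 + 15 + 113 + 72 + 19 = 333
REF3 = 113 / 333 = 0.3393

33.9%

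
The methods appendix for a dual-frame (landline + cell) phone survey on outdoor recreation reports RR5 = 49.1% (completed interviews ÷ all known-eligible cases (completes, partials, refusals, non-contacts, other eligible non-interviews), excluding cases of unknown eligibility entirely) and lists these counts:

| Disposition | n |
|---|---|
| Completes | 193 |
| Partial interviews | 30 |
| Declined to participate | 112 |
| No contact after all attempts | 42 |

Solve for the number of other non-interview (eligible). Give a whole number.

16

RR5 = 193 / D = 0.491
D = 193 / 0.491 = 393.1
Remaining denominator categories sum to 377
other non-interview (eligible) = 393.1 − 377 ≈ 16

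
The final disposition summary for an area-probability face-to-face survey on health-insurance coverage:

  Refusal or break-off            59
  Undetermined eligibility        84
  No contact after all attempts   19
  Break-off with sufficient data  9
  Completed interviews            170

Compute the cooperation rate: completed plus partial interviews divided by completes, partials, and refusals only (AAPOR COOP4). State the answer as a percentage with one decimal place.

75.2%

Num → 170 + 9 = 179
Denominator → 170 + 9 + 59 = 238
COOP4 = 179 / 238 = 0.7521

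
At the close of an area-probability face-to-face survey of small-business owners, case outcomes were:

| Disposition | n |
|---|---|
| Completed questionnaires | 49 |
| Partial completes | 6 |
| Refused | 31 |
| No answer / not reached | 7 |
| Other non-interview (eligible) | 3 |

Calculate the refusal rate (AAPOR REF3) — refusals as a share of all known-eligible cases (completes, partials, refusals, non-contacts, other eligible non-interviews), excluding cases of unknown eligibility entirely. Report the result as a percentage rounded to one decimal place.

32.3%

Top: 31
Base: 49 + 6 + 31 + 7 + 3 = 96
REF3 = 31 / 96 = 0.3229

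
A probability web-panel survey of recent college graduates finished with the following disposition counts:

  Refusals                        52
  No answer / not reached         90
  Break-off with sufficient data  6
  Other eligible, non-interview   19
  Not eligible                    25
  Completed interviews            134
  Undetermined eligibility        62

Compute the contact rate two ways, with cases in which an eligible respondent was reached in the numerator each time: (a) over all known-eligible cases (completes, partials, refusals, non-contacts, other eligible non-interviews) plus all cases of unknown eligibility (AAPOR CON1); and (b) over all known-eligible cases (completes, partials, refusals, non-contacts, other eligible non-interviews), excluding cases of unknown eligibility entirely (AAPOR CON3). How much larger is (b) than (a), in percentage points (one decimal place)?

12.0

Top: 134 + 6 + 52 + 19 = 211
Denominator: 134 + 6 + 52 + 90 + 19 + 62 = 363
CON1 = 211 / 363 = 0.5813
Denominator: 134 + 6 + 52 + 90 + 19 = 301
CON3 = 211 / 301 = 0.7010
Difference = 70.10 − 58.13 = 11.97 percentage points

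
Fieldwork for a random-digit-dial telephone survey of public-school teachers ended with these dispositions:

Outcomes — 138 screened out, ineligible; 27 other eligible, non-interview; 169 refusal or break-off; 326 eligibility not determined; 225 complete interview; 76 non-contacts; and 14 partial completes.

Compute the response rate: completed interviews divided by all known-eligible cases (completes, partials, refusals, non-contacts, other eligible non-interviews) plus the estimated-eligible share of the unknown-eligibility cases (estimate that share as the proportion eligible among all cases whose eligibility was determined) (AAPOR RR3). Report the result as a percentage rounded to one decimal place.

29.3%

Num = 225
Determined eligible = 225 + 14 + 169 + 76 + 27 = 511
e = 511 / (511 + 138) = 511 / 649 = 0.7874
Estimated eligible among unknowns = 0.7874 × 326 = 256.69
Denominator = 511 + 256.69 = 767.69
RR3 = 225 / 767.69 = 0.2931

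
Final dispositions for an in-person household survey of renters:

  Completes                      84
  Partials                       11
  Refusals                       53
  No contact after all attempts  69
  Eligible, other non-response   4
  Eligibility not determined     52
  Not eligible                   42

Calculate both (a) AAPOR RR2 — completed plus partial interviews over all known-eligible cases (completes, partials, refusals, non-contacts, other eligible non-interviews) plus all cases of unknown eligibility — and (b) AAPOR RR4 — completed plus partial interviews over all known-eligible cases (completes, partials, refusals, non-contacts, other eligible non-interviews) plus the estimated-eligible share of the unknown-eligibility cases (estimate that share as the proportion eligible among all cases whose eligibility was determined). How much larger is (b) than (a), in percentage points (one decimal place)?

1.1

Numerator = 84 + 11 = 95
Denominator = 84 + 11 + 53 + 69 + 4 + 52 = 273
RR2 = 95 / 273 = 0.3480
Known eligible = 84 + 11 + 53 + 69 + 4 = 221
e = 221 / (221 + 42) = 221 / 263 = 0.8403
e × U = 0.8403 × 52 = 43.70
Denominator = 221 + 43.70 = 264.70
RR4 = 95 / 264.70 = 0.3589
Difference = 35.89 − 34.80 = 1.09 percentage points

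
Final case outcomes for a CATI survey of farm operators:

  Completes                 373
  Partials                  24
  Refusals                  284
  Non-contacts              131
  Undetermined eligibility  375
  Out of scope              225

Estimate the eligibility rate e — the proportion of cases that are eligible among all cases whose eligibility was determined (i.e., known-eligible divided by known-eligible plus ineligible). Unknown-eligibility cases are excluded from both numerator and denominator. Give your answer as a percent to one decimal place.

78.3%

Known eligible → 373 + 24 + 284 + 131 = 812
e = 812 / (812 + 225) = 812 / 1037 = 0.7830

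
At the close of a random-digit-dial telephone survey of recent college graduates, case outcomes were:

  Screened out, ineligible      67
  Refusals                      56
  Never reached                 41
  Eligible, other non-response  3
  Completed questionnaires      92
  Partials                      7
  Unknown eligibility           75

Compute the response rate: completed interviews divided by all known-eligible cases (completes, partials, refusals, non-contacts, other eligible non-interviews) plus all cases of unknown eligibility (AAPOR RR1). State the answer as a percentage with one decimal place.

Num → 92
Base → 92 + 7 + 56 + 41 + 3 + 75 = 274
RR1 = 92 / 274 = 0.3358

33.6%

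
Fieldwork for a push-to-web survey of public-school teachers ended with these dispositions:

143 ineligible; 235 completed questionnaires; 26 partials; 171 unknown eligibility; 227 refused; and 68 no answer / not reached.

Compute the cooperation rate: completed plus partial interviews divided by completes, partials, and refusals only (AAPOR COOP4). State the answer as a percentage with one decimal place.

53.5%

Numerator → 235 + 26 = 261
Denominator → 235 + 26 + 227 = 488
COOP4 = 261 / 488 = 0.5348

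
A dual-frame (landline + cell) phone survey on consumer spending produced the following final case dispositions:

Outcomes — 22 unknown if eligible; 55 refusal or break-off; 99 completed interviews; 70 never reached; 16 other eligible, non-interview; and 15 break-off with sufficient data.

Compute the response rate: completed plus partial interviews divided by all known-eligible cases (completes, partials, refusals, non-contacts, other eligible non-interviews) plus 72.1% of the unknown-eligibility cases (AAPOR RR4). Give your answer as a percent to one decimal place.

42.1%

Top → 99 + 15 = 114
Eligible (known) → 99 + 15 + 55 + 70 + 16 = 255
Eligible share of unknowns → 0.7210 × 22 = 15.86
Denominator → 255 + 15.86 = 270.86
RR4 = 114 / 270.86 = 0.4209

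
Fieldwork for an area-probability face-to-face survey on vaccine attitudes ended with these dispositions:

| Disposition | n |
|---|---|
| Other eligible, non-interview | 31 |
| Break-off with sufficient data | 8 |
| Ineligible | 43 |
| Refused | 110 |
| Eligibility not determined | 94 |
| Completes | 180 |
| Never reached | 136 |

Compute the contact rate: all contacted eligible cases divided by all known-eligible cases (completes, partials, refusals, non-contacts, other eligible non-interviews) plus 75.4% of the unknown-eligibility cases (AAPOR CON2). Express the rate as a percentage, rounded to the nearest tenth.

Num = 180 + 8 + 110 + 31 = 329
Eligible (known) = 180 + 8 + 110 + 136 + 31 = 465
e × U = 0.7540 × 94 = 70.88
Denom = 465 + 70.88 = 535.88
CON2 = 329 / 535.88 = 0.6139

61.4%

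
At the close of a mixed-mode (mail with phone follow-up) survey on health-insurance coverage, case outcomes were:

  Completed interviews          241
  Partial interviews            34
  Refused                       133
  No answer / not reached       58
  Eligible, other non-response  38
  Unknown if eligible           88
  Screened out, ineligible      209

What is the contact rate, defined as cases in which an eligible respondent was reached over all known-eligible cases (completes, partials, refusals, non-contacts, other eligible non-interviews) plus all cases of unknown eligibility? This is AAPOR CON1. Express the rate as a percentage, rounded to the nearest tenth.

75.3%

Num = 241 + 34 + 133 + 38 = 446
Denominator = 241 + 34 + 133 + 58 + 38 + 88 = 592
CON1 = 446 / 592 = 0.7534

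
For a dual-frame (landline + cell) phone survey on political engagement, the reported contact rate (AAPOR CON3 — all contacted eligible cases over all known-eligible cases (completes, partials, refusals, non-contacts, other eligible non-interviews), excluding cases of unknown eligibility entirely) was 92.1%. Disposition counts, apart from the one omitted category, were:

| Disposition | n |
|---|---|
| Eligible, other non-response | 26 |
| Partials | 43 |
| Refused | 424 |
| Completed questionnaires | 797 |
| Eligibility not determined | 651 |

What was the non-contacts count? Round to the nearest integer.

111

Top: 797 + 43 + 424 + 26 = 1290
CON3 = 1290 / D = 0.921
D = 1290 / 0.921 = 1400.7
Remaining denominator categories sum to 1290
non-contacts = 1400.7 − 1290 ≈ 111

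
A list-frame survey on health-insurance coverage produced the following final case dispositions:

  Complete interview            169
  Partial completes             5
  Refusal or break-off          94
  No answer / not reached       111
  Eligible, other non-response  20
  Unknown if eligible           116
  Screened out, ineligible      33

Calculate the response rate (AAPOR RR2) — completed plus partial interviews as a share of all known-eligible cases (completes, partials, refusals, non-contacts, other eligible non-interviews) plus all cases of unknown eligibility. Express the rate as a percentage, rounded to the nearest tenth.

33.8%

Num: 169 + 5 = 174
Denom: 169 + 5 + 94 + 111 + 20 + 116 = 515
RR2 = 174 / 515 = 0.3379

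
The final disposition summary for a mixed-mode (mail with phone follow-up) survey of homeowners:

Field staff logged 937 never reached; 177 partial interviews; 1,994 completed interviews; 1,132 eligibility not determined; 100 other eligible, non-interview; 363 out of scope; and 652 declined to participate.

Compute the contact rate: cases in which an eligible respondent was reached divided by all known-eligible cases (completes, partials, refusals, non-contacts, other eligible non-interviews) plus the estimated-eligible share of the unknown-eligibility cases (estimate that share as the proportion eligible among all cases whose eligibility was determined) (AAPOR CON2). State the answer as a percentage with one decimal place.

Num = 1994 + 177 + 652 + 100 = 2923
Eligible (known) = 1994 + 177 + 652 + 937 + 100 = 3860
e = 3860 / (3860 + 363) = 3860 / 4223 = 0.9140
Eligible share of unknowns = 0.9140 × 1132 = 1034.65
Denominator = 3860 + 1034.65 = 4894.65
CON2 = 2923 / 4894.65 = 0.5972

59.7%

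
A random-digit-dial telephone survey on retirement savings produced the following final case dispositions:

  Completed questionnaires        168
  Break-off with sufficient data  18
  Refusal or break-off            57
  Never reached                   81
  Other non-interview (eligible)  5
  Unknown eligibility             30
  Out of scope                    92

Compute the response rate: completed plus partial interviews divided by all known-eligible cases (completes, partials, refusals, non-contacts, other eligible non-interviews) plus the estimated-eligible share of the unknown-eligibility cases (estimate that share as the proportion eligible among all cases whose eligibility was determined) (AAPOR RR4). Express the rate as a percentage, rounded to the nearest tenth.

Num = 168 + 18 = 186
Determined eligible = 168 + 18 + 57 + 81 + 5 = 329
e = 329 / (329 + 92) = 329 / 421 = 0.7815
Estimated eligible among unknowns = 0.7815 × 30 = 23.45
Base = 329 + 23.45 = 352.45
RR4 = 186 / 352.45 = 0.5277

52.8%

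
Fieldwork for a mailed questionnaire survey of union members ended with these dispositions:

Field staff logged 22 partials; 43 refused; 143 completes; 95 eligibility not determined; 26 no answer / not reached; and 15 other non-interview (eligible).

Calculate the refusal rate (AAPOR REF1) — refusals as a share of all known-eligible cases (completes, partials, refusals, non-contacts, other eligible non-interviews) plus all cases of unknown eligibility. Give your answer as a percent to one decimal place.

Numerator: 43
Denom: 143 + 22 + 43 + 26 + 15 + 95 = 344
REF1 = 43 / 344 = 0.1250

12.5%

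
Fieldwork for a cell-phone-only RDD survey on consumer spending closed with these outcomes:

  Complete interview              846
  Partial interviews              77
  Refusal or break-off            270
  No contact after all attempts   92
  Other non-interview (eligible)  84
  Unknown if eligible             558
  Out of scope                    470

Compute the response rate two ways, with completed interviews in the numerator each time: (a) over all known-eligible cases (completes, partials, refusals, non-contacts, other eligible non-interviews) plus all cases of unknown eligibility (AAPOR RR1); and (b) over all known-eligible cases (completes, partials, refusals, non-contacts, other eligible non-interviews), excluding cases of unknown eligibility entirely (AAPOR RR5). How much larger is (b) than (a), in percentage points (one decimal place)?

17.9

Top → 846
Base → 846 + 77 + 270 + 92 + 84 + 558 = 1927
RR1 = 846 / 1927 = 0.4390
Base → 846 + 77 + 270 + 92 + 84 = 1369
RR5 = 846 / 1369 = 0.6180
Difference = 61.80 − 43.90 = 17.90 percentage points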